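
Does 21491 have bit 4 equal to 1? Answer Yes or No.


0b101001111110011, bit 4 = 1. Yes

Yes


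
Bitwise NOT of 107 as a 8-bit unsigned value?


~0b1101011 = 0b10010100 = 148 (8-bit unsigned)

148


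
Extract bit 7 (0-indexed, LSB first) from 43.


0b101011, position 7 = 0

0


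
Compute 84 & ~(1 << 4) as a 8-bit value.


84 & ~(1 << 4) = 68

68


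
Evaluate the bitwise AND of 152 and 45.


0b10011000 & 0b101101 = 0b1000 = 8

8


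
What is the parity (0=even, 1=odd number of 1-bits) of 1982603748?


0b1110110001011000010000111100100 has 14 ones => parity 0

0


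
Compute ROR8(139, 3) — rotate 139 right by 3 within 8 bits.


Rotate 0b10001011 right by 3 (8-bit) = 0b1110001 = 113

113


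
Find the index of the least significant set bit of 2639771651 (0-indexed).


0b10011101010101111011100000000011. Lowest set bit at position 0

0


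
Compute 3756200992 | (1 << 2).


3756200992 | (1 << 2) = 3756200992 | 4 = 3756200996

3756200996


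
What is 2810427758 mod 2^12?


2810427758 & 4095 = 2414

2414


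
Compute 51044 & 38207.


0b1100011101100100 & 0b1001010100111111 = 0b1000010100100100 = 34084

34084


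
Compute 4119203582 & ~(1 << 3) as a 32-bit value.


4119203582 & ~(1 << 3) = 4119203574

4119203574


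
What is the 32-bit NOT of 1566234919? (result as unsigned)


~0b1011101010110101101100100100111 = 0b10100010101001010010011011011000 = 2728732376 (32-bit unsigned)

2728732376


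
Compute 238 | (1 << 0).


238 | (1 << 0) = 238 | 1 = 239

239


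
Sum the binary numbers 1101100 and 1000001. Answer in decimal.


1101100 + 1000001 = 10101101 = 173

173


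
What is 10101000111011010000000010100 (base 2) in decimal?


10101000111011010000000010100 in decimal = 354263060

354263060


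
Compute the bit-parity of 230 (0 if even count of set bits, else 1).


0b11100110 has 5 ones => parity 1

1


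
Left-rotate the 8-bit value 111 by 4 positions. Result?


Rotate 0b1101111 left by 4 (8-bit) = 0b11110110 = 246

246


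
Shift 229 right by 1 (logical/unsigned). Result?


0b11100101 >> 1 = 0b1110010 = 114

114


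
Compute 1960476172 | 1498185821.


0b1110100110110100111111000001100 | 0b1011001010011001000000001011101 = 0b1111101110111101111111001011101 = 2111766109

2111766109


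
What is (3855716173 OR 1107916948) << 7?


Step 1: 3855716173 | 1107916948 = 3889823709
Step 2: 3889823709 << 7 = 497897434752

497897434752


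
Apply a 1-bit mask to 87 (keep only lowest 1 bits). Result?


87 & 1 = 1

1


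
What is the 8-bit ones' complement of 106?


106 ^ 255 = 149

149


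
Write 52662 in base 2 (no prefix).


52662 = 1100110110110110 in binary

1100110110110110


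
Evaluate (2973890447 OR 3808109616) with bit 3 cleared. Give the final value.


Step 1: 2973890447 | 3808109616 = 4093376447
Step 2: 4093376447 & ~(1 << 3) = 4093376439

4093376439


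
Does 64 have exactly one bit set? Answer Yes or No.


0b1000000. Only one bit set => Yes

Yes


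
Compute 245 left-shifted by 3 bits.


0b11110101 << 3 = 0b11110101000 = 1960

1960


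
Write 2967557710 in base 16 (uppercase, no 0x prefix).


2967557710 = B0E1564E hex

B0E1564E


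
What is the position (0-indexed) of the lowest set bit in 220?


0b11011100. Lowest set bit at position 2

2


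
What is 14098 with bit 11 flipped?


14098 ^ (1 << 11) = 14098 ^ 2048 = 16146

16146


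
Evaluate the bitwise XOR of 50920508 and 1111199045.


0b11000010001111110000111100 ^ 0b1000010001110111000110101000101 = 0b1000001001100110111000101111001 = 1093890425

1093890425


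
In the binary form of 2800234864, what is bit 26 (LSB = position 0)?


0b10100110111010000011000101110000, position 26 = 1

1


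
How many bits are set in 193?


0b11000001 has 3 set bits

3


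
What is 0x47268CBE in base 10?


47268CBE hex = 1193708734 decimal

1193708734


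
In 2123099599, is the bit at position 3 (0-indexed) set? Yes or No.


0b1111110100010111110110111001111, bit 3 = 1. Yes

Yes


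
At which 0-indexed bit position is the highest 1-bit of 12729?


0b11000110111001. Highest set bit at position 13

13


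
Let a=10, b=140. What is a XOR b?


10 ^ 140 = 134

134


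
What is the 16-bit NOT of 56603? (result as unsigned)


~0b1101110100011011 = 0b10001011100100 = 8932 (16-bit unsigned)

8932


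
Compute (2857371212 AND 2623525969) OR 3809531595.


Step 1: 2857371212 & 2623525969 = 2286945344
Step 2: 2286945344 | 3809531595 = 3947943627

3947943627


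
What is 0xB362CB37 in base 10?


B362CB37 hex = 3009596215 decimal

3009596215


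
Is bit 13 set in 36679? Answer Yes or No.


0b1000111101000111, bit 13 = 0. No

No


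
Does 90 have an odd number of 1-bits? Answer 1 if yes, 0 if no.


0b1011010 has 4 ones => parity 0

0


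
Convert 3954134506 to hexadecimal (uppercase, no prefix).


3954134506 = EBAF4DEA hex

EBAF4DEA


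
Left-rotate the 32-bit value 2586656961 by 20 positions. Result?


Rotate 0b10011010001011010100000011000001 left by 20 (32-bit) = 0b1100000110011010001011010100 = 203006676

203006676


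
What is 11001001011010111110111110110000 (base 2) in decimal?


11001001011010111110111110110000 in decimal = 3379294128

3379294128


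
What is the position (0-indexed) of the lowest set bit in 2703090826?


0b10100001000111011110010010001010. Lowest set bit at position 1

1


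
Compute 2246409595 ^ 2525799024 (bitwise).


0b10000101111001010111110101111011 ^ 0b10010110100011001010001001110000 = 0b10011011010011101111100001011 = 325705483

325705483


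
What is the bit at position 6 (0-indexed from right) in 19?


0b10011, position 6 = 0

0


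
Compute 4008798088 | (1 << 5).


4008798088 | (1 << 5) = 4008798088 | 32 = 4008798120

4008798120


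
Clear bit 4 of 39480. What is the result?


39480 & ~(1 << 4) = 39464

39464


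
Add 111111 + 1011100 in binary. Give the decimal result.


111111 + 1011100 = 10011011 = 155

155


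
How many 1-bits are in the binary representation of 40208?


0b1001110100010000 has 6 set bits

6


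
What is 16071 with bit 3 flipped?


16071 ^ (1 << 3) = 16071 ^ 8 = 16079

16079


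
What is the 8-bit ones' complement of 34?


34 ^ 255 = 221

221


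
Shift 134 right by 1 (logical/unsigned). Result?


0b10000110 >> 1 = 0b1000011 = 67

67


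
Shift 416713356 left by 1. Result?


0b11000110101101000101010001100 << 1 = 0b110001101011010001010100011000 = 833426712

833426712


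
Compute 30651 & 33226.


0b111011110111011 & 0b1000000111001010 = 0b110001010 = 394

394


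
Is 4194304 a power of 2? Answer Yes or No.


0b10000000000000000000000. Only one bit set => Yes

Yes


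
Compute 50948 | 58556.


0b1100011100000100 | 0b1110010010111100 = 0b1110011110111100 = 59324

59324


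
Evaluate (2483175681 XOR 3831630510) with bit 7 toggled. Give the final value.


Step 1: 2483175681 ^ 3831630510 = 1885359023
Step 2: 1885359023 ^ (1 << 7) = 1885359023 ^ 128 = 1885358895

1885358895


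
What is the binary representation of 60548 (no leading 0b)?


60548 = 1110110010000100 in binary

1110110010000100


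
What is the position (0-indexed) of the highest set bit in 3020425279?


0b10110100000010000000100000111111. Highest set bit at position 31

31


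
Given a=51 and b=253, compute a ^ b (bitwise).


51 ^ 253 = 206

206


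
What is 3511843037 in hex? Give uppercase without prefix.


3511843037 = D15278DD hex

D15278DD


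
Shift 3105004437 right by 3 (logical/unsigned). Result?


0b10111001000100101001101110010101 >> 3 = 0b10111001000100101001101110010 = 388125554

388125554


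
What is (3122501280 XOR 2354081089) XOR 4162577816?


Step 1: 3122501280 ^ 2354081089 = 911080417
Step 2: 911080417 ^ 4162577816 = 3461750393

3461750393


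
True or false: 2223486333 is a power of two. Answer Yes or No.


0b10000100100001111011010101111101. Multiple bits set => No

No


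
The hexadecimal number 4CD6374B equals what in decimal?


4CD6374B hex = 1289107275 decimal

1289107275


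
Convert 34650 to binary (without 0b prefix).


34650 = 1000011101011010 in binary

1000011101011010


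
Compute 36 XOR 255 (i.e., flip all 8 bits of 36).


36 ^ 255 = 219

219


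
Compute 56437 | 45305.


0b1101110001110101 | 0b1011000011111001 = 0b1111110011111101 = 64765

64765


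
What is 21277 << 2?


0b101001100011101 << 2 = 0b10100110001110100 = 85108

85108


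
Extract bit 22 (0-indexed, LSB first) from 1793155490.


0b1101010111000010110000110100010, position 22 = 1

1


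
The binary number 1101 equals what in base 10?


1101 in decimal = 13

13


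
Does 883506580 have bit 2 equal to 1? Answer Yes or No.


0b110100101010010011110110010100, bit 2 = 1. Yes

Yes


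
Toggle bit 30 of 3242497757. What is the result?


3242497757 ^ (1 << 30) = 3242497757 ^ 1073741824 = 2168755933

2168755933


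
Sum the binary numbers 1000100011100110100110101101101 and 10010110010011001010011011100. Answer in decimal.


1000100011100110100110101101101 + 10010110010011001010011011100 = 1010111001111001110001001001001 = 1463607881

1463607881


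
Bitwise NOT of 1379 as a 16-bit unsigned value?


~0b10101100011 = 0b1111101010011100 = 64156 (16-bit unsigned)

64156


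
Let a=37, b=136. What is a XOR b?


37 ^ 136 = 173

173


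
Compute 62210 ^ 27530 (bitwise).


0b1111001100000010 ^ 0b110101110001010 = 0b1001100010001000 = 39048

39048


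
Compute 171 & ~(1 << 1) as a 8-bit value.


171 & ~(1 << 1) = 169

169


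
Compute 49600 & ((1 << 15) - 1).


49600 & 32767 = 16832

16832


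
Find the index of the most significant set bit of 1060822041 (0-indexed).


0b111111001110101101110000011001. Highest set bit at position 29

29


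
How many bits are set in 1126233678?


0b1000011001000001111011001001110 has 14 set bits

14


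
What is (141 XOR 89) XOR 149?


Step 1: 141 ^ 89 = 212
Step 2: 212 ^ 149 = 65

65


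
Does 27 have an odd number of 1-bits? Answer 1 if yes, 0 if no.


0b11011 has 4 ones => parity 0

0


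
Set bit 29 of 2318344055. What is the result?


2318344055 | (1 << 29) = 2318344055 | 536870912 = 2855214967

2855214967


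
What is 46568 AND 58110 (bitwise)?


0b1011010111101000 & 0b1110001011111110 = 0b1010000011101000 = 41192

41192


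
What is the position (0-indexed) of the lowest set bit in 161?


0b10100001. Lowest set bit at position 0

0


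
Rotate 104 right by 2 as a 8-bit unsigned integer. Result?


Rotate 0b1101000 right by 2 (8-bit) = 0b11010 = 26

26


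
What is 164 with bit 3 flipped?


164 ^ (1 << 3) = 164 ^ 8 = 172

172


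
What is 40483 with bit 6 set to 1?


40483 | (1 << 6) = 40483 | 64 = 40547

40547


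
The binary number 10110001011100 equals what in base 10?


10110001011100 in decimal = 11356

11356


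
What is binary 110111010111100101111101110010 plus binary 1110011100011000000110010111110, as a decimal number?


110111010111100101111101110010 + 1110011100011000000110010111110 = 10101010111010100110110000110000 = 2867489840

2867489840


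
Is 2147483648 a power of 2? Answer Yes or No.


0b10000000000000000000000000000000. Only one bit set => Yes

Yes


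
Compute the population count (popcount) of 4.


0b100 has 1 set bits

1


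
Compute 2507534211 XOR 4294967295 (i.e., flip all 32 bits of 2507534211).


2507534211 ^ 4294967295 = 1787433084

1787433084


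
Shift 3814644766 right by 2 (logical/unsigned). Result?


0b11100011010111101101110000011110 >> 2 = 0b111000110101111011011100000111 = 953661191

953661191


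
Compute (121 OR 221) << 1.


Step 1: 121 | 221 = 253
Step 2: 253 << 1 = 506

506


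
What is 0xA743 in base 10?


A743 hex = 42819 decimal

42819


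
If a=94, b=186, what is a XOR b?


94 ^ 186 = 228

228


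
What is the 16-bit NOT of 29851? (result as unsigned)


~0b111010010011011 = 0b1000101101100100 = 35684 (16-bit unsigned)

35684


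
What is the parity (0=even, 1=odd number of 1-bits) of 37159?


0b1001000100100111 has 7 ones => parity 1

1


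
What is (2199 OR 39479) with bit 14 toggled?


Step 1: 2199 | 39479 = 39607
Step 2: 39607 ^ (1 << 14) = 39607 ^ 16384 = 55991

55991


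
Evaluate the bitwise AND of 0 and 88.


0b0 & 0b1011000 = 0b0 = 0

0


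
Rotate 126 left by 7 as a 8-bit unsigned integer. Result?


Rotate 0b1111110 left by 7 (8-bit) = 0b111111 = 63

63


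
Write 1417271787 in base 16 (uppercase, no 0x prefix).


1417271787 = 5479D9EB hex

5479D9EB


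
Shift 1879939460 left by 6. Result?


0b1110000000011011001100110000100 << 6 = 0b1110000000011011001100110000100000000 = 120316125440

120316125440


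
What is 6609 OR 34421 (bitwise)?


0b1100111010001 | 0b1000011001110101 = 0b1001111111110101 = 40949

40949


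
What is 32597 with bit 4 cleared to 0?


32597 & ~(1 << 4) = 32581

32581


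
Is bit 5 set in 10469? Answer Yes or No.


0b10100011100101, bit 5 = 1. Yes

Yes


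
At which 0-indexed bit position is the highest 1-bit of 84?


0b1010100. Highest set bit at position 6

6


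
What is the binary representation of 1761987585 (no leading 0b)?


1761987585 = 1101001000001011100110000000001 in binary

1101001000001011100110000000001


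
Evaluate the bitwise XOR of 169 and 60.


0b10101001 ^ 0b111100 = 0b10010101 = 149

149


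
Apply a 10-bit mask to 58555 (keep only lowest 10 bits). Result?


58555 & 1023 = 187

187


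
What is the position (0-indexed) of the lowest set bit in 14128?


0b11011100110000. Lowest set bit at position 4

4


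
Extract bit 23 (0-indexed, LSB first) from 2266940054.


0b10000111000111101100001010010110, position 23 = 0

0


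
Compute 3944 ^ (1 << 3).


3944 ^ (1 << 3) = 3944 ^ 8 = 3936

3936


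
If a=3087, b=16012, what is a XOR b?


3087 ^ 16012 = 12931

12931


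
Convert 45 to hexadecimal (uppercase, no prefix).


45 = 2D hex

2D


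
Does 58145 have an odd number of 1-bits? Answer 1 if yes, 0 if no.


0b1110001100100001 has 7 ones => parity 1

1


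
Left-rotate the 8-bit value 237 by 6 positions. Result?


Rotate 0b11101101 left by 6 (8-bit) = 0b1111011 = 123

123


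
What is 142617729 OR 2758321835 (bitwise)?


0b1000100000000010110010000001 | 0b10100100011010001010011010101011 = 0b10101100111010001010111010101011 = 2900930219

2900930219


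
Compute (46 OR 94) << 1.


Step 1: 46 | 94 = 126
Step 2: 126 << 1 = 252

252


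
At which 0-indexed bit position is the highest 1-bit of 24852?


0b110000100010100. Highest set bit at position 14

14


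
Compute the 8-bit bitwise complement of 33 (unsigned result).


~0b100001 = 0b11011110 = 222 (8-bit unsigned)

222


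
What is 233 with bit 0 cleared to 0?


233 & ~(1 << 0) = 232

232


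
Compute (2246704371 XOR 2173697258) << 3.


Step 1: 2246704371 ^ 2173697258 = 73793561
Step 2: 73793561 << 3 = 590348488

590348488


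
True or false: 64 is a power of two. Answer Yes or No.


0b1000000. Only one bit set => Yes

Yes


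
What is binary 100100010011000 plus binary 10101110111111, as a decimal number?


100100010011000 + 10101110111111 = 111010001010111 = 29783

29783


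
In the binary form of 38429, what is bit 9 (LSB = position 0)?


0b1001011000011101, position 9 = 1

1


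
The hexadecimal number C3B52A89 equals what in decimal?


C3B52A89 hex = 3283430025 decimal

3283430025


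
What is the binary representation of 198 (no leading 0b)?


198 = 11000110 in binary

11000110


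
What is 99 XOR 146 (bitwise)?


0b1100011 ^ 0b10010010 = 0b11110001 = 241

241


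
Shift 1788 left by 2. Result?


0b11011111100 << 2 = 0b1101111110000 = 7152

7152


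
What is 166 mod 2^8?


166 & 255 = 166

166


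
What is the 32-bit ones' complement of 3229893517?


3229893517 ^ 4294967295 = 1065073778

1065073778


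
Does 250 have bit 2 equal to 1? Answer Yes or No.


0b11111010, bit 2 = 0. No

No


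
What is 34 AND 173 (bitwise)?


0b100010 & 0b10101101 = 0b100000 = 32

32


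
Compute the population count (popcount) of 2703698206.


0b10100001001001110010100100011110 has 14 set bits

14


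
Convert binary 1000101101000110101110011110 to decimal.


1000101101000110101110011110 in decimal = 146041758

146041758


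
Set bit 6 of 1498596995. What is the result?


1498596995 | (1 << 6) = 1498596995 | 64 = 1498597059

1498597059


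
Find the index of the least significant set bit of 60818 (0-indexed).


0b1110110110010010. Lowest set bit at position 1

1


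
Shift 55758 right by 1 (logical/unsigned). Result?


0b1101100111001110 >> 1 = 0b110110011100111 = 27879

27879


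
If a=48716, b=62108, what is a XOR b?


48716 ^ 62108 = 19664

19664


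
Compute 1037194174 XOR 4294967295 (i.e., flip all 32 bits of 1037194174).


1037194174 ^ 4294967295 = 3257773121

3257773121


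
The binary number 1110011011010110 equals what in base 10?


1110011011010110 in decimal = 59094

59094


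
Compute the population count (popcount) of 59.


0b111011 has 5 set bits

5


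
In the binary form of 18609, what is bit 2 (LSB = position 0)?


0b100100010110001, position 2 = 0

0


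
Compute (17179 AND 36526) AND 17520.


Step 1: 17179 & 36526 = 522
Step 2: 522 & 17520 = 0

0


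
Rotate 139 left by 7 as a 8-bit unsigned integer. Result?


Rotate 0b10001011 left by 7 (8-bit) = 0b11000101 = 197

197


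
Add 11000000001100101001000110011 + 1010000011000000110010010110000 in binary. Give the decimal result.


11000000001100101001000110011 + 1010000011000000110010010110000 = 1101000011001101011011011100011 = 1751561955

1751561955


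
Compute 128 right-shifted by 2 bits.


0b10000000 >> 2 = 0b100000 = 32

32


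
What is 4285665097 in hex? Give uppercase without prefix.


4285665097 = FF720F49 hex

FF720F49


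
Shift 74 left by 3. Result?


0b1001010 << 3 = 0b1001010000 = 592

592


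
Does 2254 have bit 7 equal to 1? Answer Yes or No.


0b100011001110, bit 7 = 1. Yes

Yes


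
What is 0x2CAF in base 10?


2CAF hex = 11439 decimal

11439


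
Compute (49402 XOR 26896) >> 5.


Step 1: 49402 ^ 26896 = 43498
Step 2: 43498 >> 5 = 1359

1359


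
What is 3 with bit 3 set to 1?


3 | (1 << 3) = 3 | 8 = 11

11


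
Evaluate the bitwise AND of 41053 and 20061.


0b1010000001011101 & 0b100111001011101 = 0b1011101 = 93

93


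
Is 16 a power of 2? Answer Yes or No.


0b10000. Only one bit set => Yes

Yes


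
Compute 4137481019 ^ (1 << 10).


4137481019 ^ (1 << 10) = 4137481019 ^ 1024 = 4137482043

4137482043


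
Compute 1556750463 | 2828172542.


0b1011100110010100010000001111111 | 0b10101000100100100111110011111110 = 0b11111100110110100111110011111111 = 4242177279

4242177279


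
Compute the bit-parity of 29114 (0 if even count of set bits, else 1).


0b111000110111010 has 9 ones => parity 1

1


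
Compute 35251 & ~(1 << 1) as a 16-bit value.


35251 & ~(1 << 1) = 35249

35249


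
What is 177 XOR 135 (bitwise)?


0b10110001 ^ 0b10000111 = 0b110110 = 54

54


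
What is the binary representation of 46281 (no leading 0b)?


46281 = 1011010011001001 in binary

1011010011001001


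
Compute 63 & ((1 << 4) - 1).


63 & 15 = 15

15


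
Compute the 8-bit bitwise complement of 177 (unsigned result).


~0b10110001 = 0b1001110 = 78 (8-bit unsigned)

78


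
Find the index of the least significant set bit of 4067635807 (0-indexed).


0b11110010011100110011001001011111. Lowest set bit at position 0

0


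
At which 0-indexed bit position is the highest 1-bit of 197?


0b11000101. Highest set bit at position 7

7


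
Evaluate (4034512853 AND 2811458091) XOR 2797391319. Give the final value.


Step 1: 4034512853 & 2811458091 = 2685485569
Step 2: 2685485569 ^ 2797391319 = 112037846

112037846


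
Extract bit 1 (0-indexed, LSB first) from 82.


0b1010010, position 1 = 1

1


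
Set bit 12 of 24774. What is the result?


24774 | (1 << 12) = 24774 | 4096 = 28870

28870


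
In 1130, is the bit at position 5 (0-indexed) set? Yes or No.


0b10001101010, bit 5 = 1. Yes

Yes


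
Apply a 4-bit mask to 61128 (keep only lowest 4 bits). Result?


61128 & 15 = 8

8


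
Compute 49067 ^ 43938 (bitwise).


0b1011111110101011 ^ 0b1010101110100010 = 0b1010000001001 = 5129

5129


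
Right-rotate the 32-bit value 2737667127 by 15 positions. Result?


Rotate 0b10100011001011010111110000110111 right by 15 (32-bit) = 0b11111000011011110100011001011010 = 4168042074

4168042074


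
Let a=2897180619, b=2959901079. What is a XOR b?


2897180619 ^ 2959901079 = 482604636

482604636


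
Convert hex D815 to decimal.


D815 hex = 55317 decimal

55317


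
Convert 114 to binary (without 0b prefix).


114 = 1110010 in binary

1110010


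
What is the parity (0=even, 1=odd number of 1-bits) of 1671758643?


0b1100011101001010000001100110011 has 14 ones => parity 0

0


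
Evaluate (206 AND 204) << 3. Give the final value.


Step 1: 206 & 204 = 204
Step 2: 204 << 3 = 1632

1632


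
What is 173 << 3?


0b10101101 << 3 = 0b10101101000 = 1384

1384


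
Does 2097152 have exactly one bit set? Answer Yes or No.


0b1000000000000000000000. Only one bit set => Yes

Yes


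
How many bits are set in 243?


0b11110011 has 6 set bits

6


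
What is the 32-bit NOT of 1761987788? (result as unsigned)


~0b1101001000001011100110011001100 = 0b10010110111110100011001100110011 = 2532979507 (32-bit unsigned)

2532979507


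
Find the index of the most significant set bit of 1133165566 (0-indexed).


0b1000011100010101011101111111110. Highest set bit at position 30

30


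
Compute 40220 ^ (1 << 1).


40220 ^ (1 << 1) = 40220 ^ 2 = 40222

40222


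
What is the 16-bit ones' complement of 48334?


48334 ^ 65535 = 17201

17201


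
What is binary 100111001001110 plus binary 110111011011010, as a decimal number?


100111001001110 + 110111011011010 = 1011110100101000 = 48424

48424


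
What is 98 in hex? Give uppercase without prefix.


98 = 62 hex

62


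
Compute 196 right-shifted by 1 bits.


0b11000100 >> 1 = 0b1100010 = 98

98


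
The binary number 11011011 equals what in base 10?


11011011 in decimal = 219

219


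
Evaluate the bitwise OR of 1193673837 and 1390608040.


0b1000111001001100000010001101101 | 0b1010010111000101111111010101000 = 0b1010111111001101111111011101101 = 1474756333

1474756333


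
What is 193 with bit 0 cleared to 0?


193 & ~(1 << 0) = 192

192


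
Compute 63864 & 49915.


0b1111100101111000 & 0b1100001011111011 = 0b1100000001111000 = 49272

49272


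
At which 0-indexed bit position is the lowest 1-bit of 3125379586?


0b10111010010010011000001000000010. Lowest set bit at position 1

1


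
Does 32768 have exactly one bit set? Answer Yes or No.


0b1000000000000000. Only one bit set => Yes

Yes


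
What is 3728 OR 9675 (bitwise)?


0b111010010000 | 0b10010111001011 = 0b10111111011011 = 12251

12251


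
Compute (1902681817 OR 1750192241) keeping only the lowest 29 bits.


Step 1: 1902681817 | 1750192241 = 2038030073
Step 2: 2038030073 & 536870911 = 427417337

427417337


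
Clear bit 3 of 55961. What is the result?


55961 & ~(1 << 3) = 55953

55953


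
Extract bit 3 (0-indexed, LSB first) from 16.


0b10000, position 3 = 0

0


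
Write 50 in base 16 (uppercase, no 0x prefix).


50 = 32 hex

32


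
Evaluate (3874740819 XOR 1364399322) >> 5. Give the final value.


Step 1: 3874740819 ^ 1364399322 = 3080769161
Step 2: 3080769161 >> 5 = 96274036

96274036


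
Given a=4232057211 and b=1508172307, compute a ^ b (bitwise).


4232057211 ^ 1508172307 = 2779050856

2779050856


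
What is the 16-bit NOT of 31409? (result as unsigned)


~0b111101010110001 = 0b1000010101001110 = 34126 (16-bit unsigned)

34126


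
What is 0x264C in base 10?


264C hex = 9804 decimal

9804


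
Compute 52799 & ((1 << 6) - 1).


52799 & 63 = 63

63


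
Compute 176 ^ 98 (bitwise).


0b10110000 ^ 0b1100010 = 0b11010010 = 210

210


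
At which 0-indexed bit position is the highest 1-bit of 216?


0b11011000. Highest set bit at position 7

7


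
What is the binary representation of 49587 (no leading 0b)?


49587 = 1100000110110011 in binary

1100000110110011


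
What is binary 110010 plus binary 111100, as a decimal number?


110010 + 111100 = 1101110 = 110

110


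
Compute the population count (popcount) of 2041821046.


0b1111001101100111011011101110110 has 21 set bits

21


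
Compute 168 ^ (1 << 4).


168 ^ (1 << 4) = 168 ^ 16 = 184

184


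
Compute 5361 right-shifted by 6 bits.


0b1010011110001 >> 6 = 0b1010011 = 83

83


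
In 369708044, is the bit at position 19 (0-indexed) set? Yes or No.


0b10110000010010100110000001100, bit 19 = 1. Yes

Yes


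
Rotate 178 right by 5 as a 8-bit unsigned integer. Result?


Rotate 0b10110010 right by 5 (8-bit) = 0b10010101 = 149

149


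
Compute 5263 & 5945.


0b1010010001111 & 0b1011100111001 = 0b1010000001001 = 5129

5129


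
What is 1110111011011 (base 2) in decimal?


1110111011011 in decimal = 7643

7643


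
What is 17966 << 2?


0b100011000101110 << 2 = 0b10001100010111000 = 71864

71864


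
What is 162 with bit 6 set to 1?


162 | (1 << 6) = 162 | 64 = 226

226


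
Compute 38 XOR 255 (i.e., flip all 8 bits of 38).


38 ^ 255 = 217

217


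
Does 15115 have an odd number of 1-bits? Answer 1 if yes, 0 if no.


0b11101100001011 has 8 ones => parity 0

0


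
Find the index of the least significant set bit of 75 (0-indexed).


0b1001011. Lowest set bit at position 0

0


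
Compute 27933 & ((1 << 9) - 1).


27933 & 511 = 285

285


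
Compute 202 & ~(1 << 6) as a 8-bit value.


202 & ~(1 << 6) = 138

138


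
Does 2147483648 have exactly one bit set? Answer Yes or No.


0b10000000000000000000000000000000. Only one bit set => Yes

Yes


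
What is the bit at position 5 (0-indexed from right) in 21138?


0b101001010010010, position 5 = 0

0


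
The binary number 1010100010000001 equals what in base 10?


1010100010000001 in decimal = 43137

43137


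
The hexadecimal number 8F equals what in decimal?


8F hex = 143 decimal

143


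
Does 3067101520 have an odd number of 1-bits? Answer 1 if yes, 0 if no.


0b10110110110100000100000101010000 has 12 ones => parity 0

0


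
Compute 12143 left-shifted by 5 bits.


0b10111101101111 << 5 = 0b1011110110111100000 = 388576

388576


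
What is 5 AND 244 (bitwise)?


0b101 & 0b11110100 = 0b100 = 4

4


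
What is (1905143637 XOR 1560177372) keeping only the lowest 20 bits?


Step 1: 1905143637 ^ 1560177372 = 762332553
Step 2: 762332553 & 1048575 = 17801

17801


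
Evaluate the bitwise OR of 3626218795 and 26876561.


0b11011000001000111011010100101011 | 0b1100110100001101010010001 = 0b11011001101110111011111110111011 = 3652960187

3652960187


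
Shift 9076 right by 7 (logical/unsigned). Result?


0b10001101110100 >> 7 = 0b1000110 = 70

70


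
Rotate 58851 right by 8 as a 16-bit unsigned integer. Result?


Rotate 0b1110010111100011 right by 8 (16-bit) = 0b1110001111100101 = 58341

58341


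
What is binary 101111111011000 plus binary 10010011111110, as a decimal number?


101111111011000 + 10010011111110 = 1000010011010110 = 34006

34006


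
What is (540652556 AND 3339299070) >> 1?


Step 1: 540652556 & 3339299070 = 630796
Step 2: 630796 >> 1 = 315398

315398


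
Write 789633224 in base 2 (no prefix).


789633224 = 101111000100001101100011001000 in binary

101111000100001101100011001000


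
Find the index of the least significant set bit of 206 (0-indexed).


0b11001110. Lowest set bit at position 1

1


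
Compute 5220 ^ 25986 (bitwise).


0b1010001100100 ^ 0b110010110000010 = 0b111000111100110 = 29158

29158


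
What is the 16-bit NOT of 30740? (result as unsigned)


~0b111100000010100 = 0b1000011111101011 = 34795 (16-bit unsigned)

34795


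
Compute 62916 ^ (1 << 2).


62916 ^ (1 << 2) = 62916 ^ 4 = 62912

62912


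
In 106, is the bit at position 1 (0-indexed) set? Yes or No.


0b1101010, bit 1 = 1. Yes

Yes


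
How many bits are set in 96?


0b1100000 has 2 set bits

2


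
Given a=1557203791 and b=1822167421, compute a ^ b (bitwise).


1557203791 ^ 1822167421 = 810359346

810359346


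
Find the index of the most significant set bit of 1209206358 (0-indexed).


0b1001000000100110000011001010110. Highest set bit at position 30

30


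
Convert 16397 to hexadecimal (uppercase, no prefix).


16397 = 400D hex

400D


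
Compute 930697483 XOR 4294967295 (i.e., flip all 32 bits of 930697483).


930697483 ^ 4294967295 = 3364269812

3364269812


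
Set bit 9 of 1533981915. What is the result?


1533981915 | (1 << 9) = 1533981915 | 512 = 1533982427

1533982427


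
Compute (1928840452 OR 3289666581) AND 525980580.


Step 1: 1928840452 | 3289666581 = 4143437077
Step 2: 4143437077 & 525980580 = 374460676

374460676


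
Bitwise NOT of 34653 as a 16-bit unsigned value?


~0b1000011101011101 = 0b111100010100010 = 30882 (16-bit unsigned)

30882


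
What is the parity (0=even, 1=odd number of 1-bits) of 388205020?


0b10111001000111000100111011100 has 15 ones => parity 1

1


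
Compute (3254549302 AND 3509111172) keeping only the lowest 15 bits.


Step 1: 3254549302 & 3509111172 = 3240642820
Step 2: 3240642820 & 32767 = 18692

18692


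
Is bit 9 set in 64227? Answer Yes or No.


0b1111101011100011, bit 9 = 1. Yes

Yes


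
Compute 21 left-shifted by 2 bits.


0b10101 << 2 = 0b1010100 = 84

84


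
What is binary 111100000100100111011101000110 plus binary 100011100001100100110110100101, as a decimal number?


111100000100100111011101000110 + 100011100001100100110110100101 = 1011111100110001100010011101011 = 1603847403

1603847403


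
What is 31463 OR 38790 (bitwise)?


0b111101011100111 | 0b1001011110000110 = 0b1111111111100111 = 65511

65511


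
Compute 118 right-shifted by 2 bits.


0b1110110 >> 2 = 0b11101 = 29

29


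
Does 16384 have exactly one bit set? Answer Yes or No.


0b100000000000000. Only one bit set => Yes

Yes


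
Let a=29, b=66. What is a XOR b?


29 ^ 66 = 95

95


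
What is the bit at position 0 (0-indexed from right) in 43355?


0b1010100101011011, position 0 = 1

1


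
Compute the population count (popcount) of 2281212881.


0b10000111111110001000101111010001 has 17 set bits

17


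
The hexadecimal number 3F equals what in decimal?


3F hex = 63 decimal

63


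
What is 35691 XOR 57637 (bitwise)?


0b1000101101101011 ^ 0b1110000100100101 = 0b110101001001110 = 27214

27214


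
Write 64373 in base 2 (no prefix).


64373 = 1111101101110101 in binary

1111101101110101


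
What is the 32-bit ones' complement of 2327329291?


2327329291 ^ 4294967295 = 1967638004

1967638004


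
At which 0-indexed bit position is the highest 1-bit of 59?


0b111011. Highest set bit at position 5

5


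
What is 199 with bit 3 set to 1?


199 | (1 << 3) = 199 | 8 = 207

207


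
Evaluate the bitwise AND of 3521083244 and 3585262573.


0b11010001110111110111011101101100 & 0b11010101101100101100001111101101 = 0b11010001100100100100001101101100 = 3516023660

3516023660


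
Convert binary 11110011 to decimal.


11110011 in decimal = 243

243


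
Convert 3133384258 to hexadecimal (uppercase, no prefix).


3133384258 = BAC3A642 hex

BAC3A642


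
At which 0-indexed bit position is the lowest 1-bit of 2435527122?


0b10010001001010110011000111010010. Lowest set bit at position 1

1


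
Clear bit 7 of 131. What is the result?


131 & ~(1 << 7) = 3

3


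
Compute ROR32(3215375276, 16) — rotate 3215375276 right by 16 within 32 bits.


Rotate 0b10111111101001101011101110101100 right by 16 (32-bit) = 0b10111011101011001011111110100110 = 3148660646

3148660646


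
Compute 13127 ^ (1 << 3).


13127 ^ (1 << 3) = 13127 ^ 8 = 13135

13135


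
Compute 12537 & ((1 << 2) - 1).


12537 & 3 = 1

1


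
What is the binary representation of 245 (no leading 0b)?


245 = 11110101 in binary

11110101


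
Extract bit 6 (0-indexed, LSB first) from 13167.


0b11001101101111, position 6 = 1

1


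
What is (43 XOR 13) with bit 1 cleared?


Step 1: 43 ^ 13 = 38
Step 2: 38 & ~(1 << 1) = 36

36


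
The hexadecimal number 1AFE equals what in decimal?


1AFE hex = 6910 decimal

6910


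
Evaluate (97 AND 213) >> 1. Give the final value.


Step 1: 97 & 213 = 65
Step 2: 65 >> 1 = 32

32


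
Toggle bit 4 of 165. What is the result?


165 ^ (1 << 4) = 165 ^ 16 = 181

181


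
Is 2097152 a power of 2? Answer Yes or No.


0b1000000000000000000000. Only one bit set => Yes

Yes


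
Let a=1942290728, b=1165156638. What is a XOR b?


1942290728 ^ 1165156638 = 918020150

918020150


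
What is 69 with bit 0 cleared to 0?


69 & ~(1 << 0) = 68

68


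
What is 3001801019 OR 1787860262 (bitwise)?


0b10110010111010111101100100111011 | 0b1101010100100001001010100100110 = 0b11111010111110111101110100111111 = 4210810175

4210810175


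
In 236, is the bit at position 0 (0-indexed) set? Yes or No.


0b11101100, bit 0 = 0. No

No


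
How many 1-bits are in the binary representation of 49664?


0b1100001000000000 has 3 set bits

3


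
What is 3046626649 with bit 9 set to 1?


3046626649 | (1 << 9) = 3046626649 | 512 = 3046627161

3046627161


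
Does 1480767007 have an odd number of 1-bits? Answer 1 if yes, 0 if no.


0b1011000010000101011011000011111 has 15 ones => parity 1

1


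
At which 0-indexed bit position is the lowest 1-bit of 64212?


0b1111101011010100. Lowest set bit at position 2

2


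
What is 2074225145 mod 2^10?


2074225145 & 1023 = 505

505


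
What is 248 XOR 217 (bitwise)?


0b11111000 ^ 0b11011001 = 0b100001 = 33

33


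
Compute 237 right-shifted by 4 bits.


0b11101101 >> 4 = 0b1110 = 14

14


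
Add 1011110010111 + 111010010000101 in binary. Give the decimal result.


1011110010111 + 111010010000101 = 1000110000011100 = 35868

35868


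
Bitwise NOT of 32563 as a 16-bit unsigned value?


~0b111111100110011 = 0b1000000011001100 = 32972 (16-bit unsigned)

32972


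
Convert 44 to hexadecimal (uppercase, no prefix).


44 = 2C hex

2C


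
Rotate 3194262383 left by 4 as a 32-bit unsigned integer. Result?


Rotate 0b10111110011001001001001101101111 left by 4 (32-bit) = 0b11100110010010010011011011111011 = 3863557883

3863557883


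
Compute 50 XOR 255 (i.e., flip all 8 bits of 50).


50 ^ 255 = 205

205


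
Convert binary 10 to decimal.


10 in decimal = 2

2


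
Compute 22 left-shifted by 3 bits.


0b10110 << 3 = 0b10110000 = 176

176


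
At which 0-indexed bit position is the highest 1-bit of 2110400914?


0b1111101110010100010100110010010. Highest set bit at position 30

30


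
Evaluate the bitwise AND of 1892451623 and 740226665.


0b1110000110011001000010100100111 & 0b101100000111101111011001101001 = 0b100000000011001000010000100001 = 537691169

537691169


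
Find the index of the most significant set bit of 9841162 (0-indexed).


0b100101100010101000001010. Highest set bit at position 23

23


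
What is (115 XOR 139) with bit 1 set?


Step 1: 115 ^ 139 = 248
Step 2: 248 | (1 << 1) = 248 | 2 = 250

250


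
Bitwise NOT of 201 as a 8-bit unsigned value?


~0b11001001 = 0b110110 = 54 (8-bit unsigned)

54


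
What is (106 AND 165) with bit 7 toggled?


Step 1: 106 & 165 = 32
Step 2: 32 ^ (1 << 7) = 32 ^ 128 = 160

160


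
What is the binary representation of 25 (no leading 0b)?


25 = 11001 in binary

11001


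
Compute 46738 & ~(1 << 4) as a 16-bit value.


46738 & ~(1 << 4) = 46722

46722


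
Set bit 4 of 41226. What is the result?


41226 | (1 << 4) = 41226 | 16 = 41242

41242


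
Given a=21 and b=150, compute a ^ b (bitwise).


21 ^ 150 = 131

131


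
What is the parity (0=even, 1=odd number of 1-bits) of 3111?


0b110000100111 has 6 ones => parity 0

0


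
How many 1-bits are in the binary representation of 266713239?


0b1111111001011011100010010111 has 18 set bits

18


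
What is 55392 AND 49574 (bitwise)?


0b1101100001100000 & 0b1100000110100110 = 0b1100000000100000 = 49184

49184


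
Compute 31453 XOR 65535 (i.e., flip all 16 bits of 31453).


31453 ^ 65535 = 34082

34082


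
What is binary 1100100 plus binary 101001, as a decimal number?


1100100 + 101001 = 10001101 = 141

141


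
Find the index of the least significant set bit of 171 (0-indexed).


0b10101011. Lowest set bit at position 0

0


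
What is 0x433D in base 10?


433D hex = 17213 decimal

17213


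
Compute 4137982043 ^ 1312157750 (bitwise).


0b11110110101001001001100001011011 ^ 0b1001110001101011111000000110110 = 0b10111000100100010110100001101101 = 3096537197

3096537197


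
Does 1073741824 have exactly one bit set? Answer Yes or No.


0b1000000000000000000000000000000. Only one bit set => Yes

Yes


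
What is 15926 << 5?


0b11111000110110 << 5 = 0b1111100011011000000 = 509632

509632


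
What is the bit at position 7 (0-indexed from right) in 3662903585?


0b11011010010100110111100100100001, position 7 = 0

0


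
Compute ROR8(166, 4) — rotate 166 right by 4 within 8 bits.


Rotate 0b10100110 right by 4 (8-bit) = 0b1101010 = 106

106


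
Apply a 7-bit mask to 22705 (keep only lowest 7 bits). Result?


22705 & 127 = 49

49


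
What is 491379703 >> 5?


0b11101010010011101101111110111 >> 5 = 0b111010100100111011011111 = 15355615

15355615


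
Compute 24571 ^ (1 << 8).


24571 ^ (1 << 8) = 24571 ^ 256 = 24315

24315


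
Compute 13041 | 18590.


0b11001011110001 | 0b100100010011110 = 0b111101011111111 = 31487

31487


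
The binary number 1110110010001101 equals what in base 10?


1110110010001101 in decimal = 60557

60557


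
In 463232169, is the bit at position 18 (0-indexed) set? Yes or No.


0b11011100111000101110010101001, bit 18 = 1. Yes

Yes
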